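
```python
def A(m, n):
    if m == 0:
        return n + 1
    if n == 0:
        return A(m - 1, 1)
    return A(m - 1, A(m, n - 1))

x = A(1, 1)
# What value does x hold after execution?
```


A(1, 1)
= A(0, A(1, 0))
First compute A(1, 0) = 2
= A(0, 2)
= 3


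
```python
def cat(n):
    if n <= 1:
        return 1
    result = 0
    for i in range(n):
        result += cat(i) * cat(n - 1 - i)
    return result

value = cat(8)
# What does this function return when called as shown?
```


cat(8)
= sum of cat(i) * cat(8-1-i) for i in 0..7
First compute sub-values bottom-up:
  cat(0) = 1, cat(1) = 1
  cat(2) = 1*1 + 1*1 = 2
  cat(3) = 1*2 + 1*1 + 2*1 = 5
  cat(4) = 1*5 + 1*2 + 2*1 + 5*1 = 14
  cat(5) = 1*14 + 1*5 + 2*2 + 5*1 + 14*1 = 42
  cat(6) = 1*42 + 1*14 + 2*5 + 5*2 + 14*1 + 42*1 = 132
  cat(7) = 1*132 + 1*42 + 2*14 + 5*5 + 14*2 + 42*1 + 132*1 = 429
Now cat(8):
  cat(0)*cat(7) = 1*429 = 429
  cat(1)*cat(6) = 1*132 = 132
  cat(2)*cat(5) = 2*42 = 84
  cat(3)*cat(4) = 5*14 = 70
  cat(4)*cat(3) = 14*5 = 70
  cat(5)*cat(2) = 42*2 = 84
  cat(6)*cat(1) = 132*1 = 132
  cat(7)*cat(0) = 429*1 = 429
= 429 + 132 + 84 + 70 + 70 + 84 + 132 + 429
= 1430


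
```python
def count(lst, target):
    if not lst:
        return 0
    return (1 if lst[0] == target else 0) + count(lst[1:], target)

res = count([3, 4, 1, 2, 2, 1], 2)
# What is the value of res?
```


count([3, 4, 1, 2, 2, 1], 2)
lst[0]=3 != 2: 0 + count([4, 1, 2, 2, 1], 2)
lst[0]=4 != 2: 0 + count([1, 2, 2, 1], 2)
lst[0]=1 != 2: 0 + count([2, 2, 1], 2)
lst[0]=2 == 2: 1 + count([2, 1], 2)
lst[0]=2 == 2: 1 + count([1], 2)
lst[0]=1 != 2: 0 + count([], 2)
= 2


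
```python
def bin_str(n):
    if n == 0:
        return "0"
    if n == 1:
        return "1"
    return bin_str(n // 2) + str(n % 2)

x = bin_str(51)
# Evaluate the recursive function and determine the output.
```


bin_str(51)
= bin_str(25) + "1"
= bin_str(12) + "1" + "1"
= bin_str(6) + "0" + "1" + "1"
= bin_str(3) + "0" + "0" + "1" + "1"
= bin_str(1) + "1" + "0" + "0" + "1" + "1"
= "1" + "1" + "0" + "0" + "1" + "1"
= "110011"


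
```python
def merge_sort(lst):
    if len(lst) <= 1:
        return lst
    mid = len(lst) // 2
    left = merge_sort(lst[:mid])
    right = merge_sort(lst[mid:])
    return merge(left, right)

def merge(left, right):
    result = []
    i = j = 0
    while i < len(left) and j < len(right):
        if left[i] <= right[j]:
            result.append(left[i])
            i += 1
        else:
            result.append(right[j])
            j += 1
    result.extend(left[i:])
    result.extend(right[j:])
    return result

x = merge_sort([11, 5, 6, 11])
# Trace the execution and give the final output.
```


merge_sort([11, 5, 6, 11])
Split into [11, 5] and [6, 11]
Left sorted: [5, 11]
Right sorted: [6, 11]
Merge [5, 11] and [6, 11]
= [5, 6, 11, 11]


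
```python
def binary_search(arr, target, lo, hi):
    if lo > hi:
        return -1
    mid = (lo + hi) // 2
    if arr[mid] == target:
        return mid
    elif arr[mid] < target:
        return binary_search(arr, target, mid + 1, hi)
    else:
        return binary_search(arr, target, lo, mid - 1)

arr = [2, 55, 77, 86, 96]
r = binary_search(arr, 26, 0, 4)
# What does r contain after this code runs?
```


binary_search(arr, 26, 0, 4)
lo=0, hi=4, mid=2, arr[mid]=77
77 > 26, search left half
lo=0, hi=1, mid=0, arr[mid]=2
2 < 26, search right half
lo=1, hi=1, mid=1, arr[mid]=55
55 > 26, search left half
lo > hi, target not found, return -1
= -1


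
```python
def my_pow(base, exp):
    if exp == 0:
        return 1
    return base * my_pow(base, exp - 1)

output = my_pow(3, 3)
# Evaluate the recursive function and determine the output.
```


my_pow(3, 3)
= 3 * my_pow(3, 2)
= 3 * 3 * my_pow(3, 1)
= 3 * 3 * 3 * my_pow(3, 0)
= 3 * 3 * 3 * 1
= 27


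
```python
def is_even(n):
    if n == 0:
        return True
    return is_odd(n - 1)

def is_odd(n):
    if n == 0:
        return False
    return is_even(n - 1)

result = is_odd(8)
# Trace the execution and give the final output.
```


is_odd(8)
= is_even(7)
= is_odd(6)
= is_even(5)
= is_odd(4)
= is_even(3)
= is_odd(2)
= is_even(1)
= is_odd(0)
n == 0: return False
= False


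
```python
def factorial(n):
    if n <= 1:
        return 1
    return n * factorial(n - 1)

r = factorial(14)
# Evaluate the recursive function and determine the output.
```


factorial(14)
= 14 * factorial(13)
= 14 * 13 * factorial(12)
= 14 * 13 * 12 * factorial(11)
= 14 * 13 * 12 * 11 * factorial(10)
= 14 * 13 * 12 * 11 * 10 * factorial(9)
= 14 * 13 * 12 * 11 * 10 * 9 * factorial(8)
= 14 * 13 * 12 * 11 * 10 * 9 * 8 * factorial(7)
= 14 * 13 * 12 * 11 * 10 * 9 * 8 * 7 * factorial(6)
= 14 * 13 * 12 * 11 * 10 * 9 * 8 * 7 * 6 * factorial(5)
= 14 * 13 * 12 * 11 * 10 * 9 * 8 * 7 * 6 * 5 * factorial(4)
= 14 * 13 * 12 * 11 * 10 * 9 * 8 * 7 * 6 * 5 * 4 * factorial(3)
= 14 * 13 * 12 * 11 * 10 * 9 * 8 * 7 * 6 * 5 * 4 * 3 * factorial(2)
= 14 * 13 * 12 * 11 * 10 * 9 * 8 * 7 * 6 * 5 * 4 * 3 * 2 * factorial(1)
= 14 * 13 * 12 * 11 * 10 * 9 * 8 * 7 * 6 * 5 * 4 * 3 * 2 * 1
= 87178291200


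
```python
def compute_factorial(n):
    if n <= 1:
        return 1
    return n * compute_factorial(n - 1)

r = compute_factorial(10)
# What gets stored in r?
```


compute_factorial(10)
= 10 * compute_factorial(9)
= 10 * 9 * compute_factorial(8)
= 10 * 9 * 8 * compute_factorial(7)
= 10 * 9 * 8 * 7 * compute_factorial(6)
= 10 * 9 * 8 * 7 * 6 * compute_factorial(5)
= 10 * 9 * 8 * 7 * 6 * 5 * compute_factorial(4)
= 10 * 9 * 8 * 7 * 6 * 5 * 4 * compute_factorial(3)
= 10 * 9 * 8 * 7 * 6 * 5 * 4 * 3 * compute_factorial(2)
= 10 * 9 * 8 * 7 * 6 * 5 * 4 * 3 * 2 * compute_factorial(1)
= 10 * 9 * 8 * 7 * 6 * 5 * 4 * 3 * 2 * 1
= 3628800


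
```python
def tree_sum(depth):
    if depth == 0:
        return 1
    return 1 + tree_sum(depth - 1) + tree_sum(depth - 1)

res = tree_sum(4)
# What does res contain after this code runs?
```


tree_sum(4)
= 1 + tree_sum(3) + tree_sum(3)
= 1 + 2 * tree_sum(3)
tree_sum(k) = 2^(k+1) - 1
tree_sum(0) = 1
tree_sum(1) = 3
tree_sum(2) = 7
tree_sum(3) = 15
tree_sum(4) = 31
tree_sum(4) = 2^5 - 1 = 31


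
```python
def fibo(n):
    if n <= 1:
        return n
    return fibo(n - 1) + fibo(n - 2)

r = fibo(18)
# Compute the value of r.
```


fibo(18)
= fibo(17) + fibo(16)
= (fibo(16) + fibo(15)) + fibo(16)
Computing bottom-up: fibo(0)=0, fibo(1)=1, fibo(2)=1, fibo(3)=2, fibo(4)=3, fibo(5)=5, fibo(6)=8, fibo(7)=13, fibo(8)=21, fibo(9)=34, fibo(10)=55, fibo(11)=89, fibo(12)=144, fibo(13)=233, fibo(14)=377, fibo(15)=610, fibo(16)=987, fibo(17)=1597, fibo(18)=2584
= 2584


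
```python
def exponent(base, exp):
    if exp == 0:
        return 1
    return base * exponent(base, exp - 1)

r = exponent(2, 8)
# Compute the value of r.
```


exponent(2, 8)
= 2 * exponent(2, 7)
= 2 * 2 * exponent(2, 6)
= 2 * 2 * 2 * exponent(2, 5)
= 2 * 2 * 2 * 2 * exponent(2, 4)
= 2 * 2 * 2 * 2 * 2 * exponent(2, 3)
= 2 * 2 * 2 * 2 * 2 * 2 * exponent(2, 2)
= 2 * 2 * 2 * 2 * 2 * 2 * 2 * exponent(2, 1)
= 2 * 2 * 2 * 2 * 2 * 2 * 2 * 2 * exponent(2, 0)
= 2 * 2 * 2 * 2 * 2 * 2 * 2 * 2 * 1
= 256


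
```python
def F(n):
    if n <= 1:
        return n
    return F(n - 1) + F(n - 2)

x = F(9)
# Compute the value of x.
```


F(9)
= F(8) + F(7)
= (F(7) + F(6)) + F(7)
Computing bottom-up: F(0)=0, F(1)=1, F(2)=1, F(3)=2, F(4)=3, F(5)=5, F(6)=8, F(7)=13, F(8)=21, F(9)=34
= 34


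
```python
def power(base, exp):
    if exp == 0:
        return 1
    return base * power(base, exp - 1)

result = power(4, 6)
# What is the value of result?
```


power(4, 6)
= 4 * power(4, 5)
= 4 * 4 * power(4, 4)
= 4 * 4 * 4 * power(4, 3)
= 4 * 4 * 4 * 4 * power(4, 2)
= 4 * 4 * 4 * 4 * 4 * power(4, 1)
= 4 * 4 * 4 * 4 * 4 * 4 * power(4, 0)
= 4 * 4 * 4 * 4 * 4 * 4 * 1
= 4096


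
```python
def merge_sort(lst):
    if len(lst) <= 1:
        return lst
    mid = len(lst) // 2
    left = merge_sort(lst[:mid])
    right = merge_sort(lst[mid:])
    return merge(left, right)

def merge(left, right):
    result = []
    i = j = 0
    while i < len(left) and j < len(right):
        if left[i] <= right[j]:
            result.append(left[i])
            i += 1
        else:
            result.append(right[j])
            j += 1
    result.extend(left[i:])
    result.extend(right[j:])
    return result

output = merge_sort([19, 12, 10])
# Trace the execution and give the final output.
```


merge_sort([19, 12, 10])
Split into [19] and [12, 10]
Left sorted: [19]
Right sorted: [10, 12]
Merge [19] and [10, 12]
= [10, 12, 19]


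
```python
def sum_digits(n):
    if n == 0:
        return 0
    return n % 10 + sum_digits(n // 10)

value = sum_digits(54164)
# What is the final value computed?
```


sum_digits(54164)
= 4 + sum_digits(5416)
= 4 + 6 + sum_digits(541)
= 4 + 6 + 1 + sum_digits(54)
= 4 + 6 + 1 + 4 + sum_digits(5)
= 4 + 6 + 1 + 4 + 5 + sum_digits(0)
= 4 + 6 + 1 + 4 + 5 + 0
= 20


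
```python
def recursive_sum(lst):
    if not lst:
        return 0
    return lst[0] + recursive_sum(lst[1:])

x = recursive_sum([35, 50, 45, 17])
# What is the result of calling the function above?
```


recursive_sum([35, 50, 45, 17])
= 35 + recursive_sum([50, 45, 17])
= 35 + 50 + recursive_sum([45, 17])
= 35 + 50 + 45 + recursive_sum([17])
= 35 + 50 + 45 + 17 + recursive_sum([])
= 35 + 50 + 45 + 17 + 0
= 147


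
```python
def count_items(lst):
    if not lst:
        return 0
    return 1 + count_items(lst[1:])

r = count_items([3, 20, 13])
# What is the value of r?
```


count_items([3, 20, 13])
= 1 + count_items([20, 13])
= 1 + 1 + count_items([13])
= 1 + 1 + 1 + count_items([])
= 1 + 1 + 1 + 0
= 3


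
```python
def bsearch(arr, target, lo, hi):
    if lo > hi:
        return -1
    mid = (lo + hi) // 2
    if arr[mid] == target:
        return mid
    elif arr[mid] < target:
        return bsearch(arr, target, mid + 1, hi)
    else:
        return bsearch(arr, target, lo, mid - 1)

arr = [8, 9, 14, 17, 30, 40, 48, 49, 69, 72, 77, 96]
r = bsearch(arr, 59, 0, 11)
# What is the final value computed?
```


bsearch(arr, 59, 0, 11)
lo=0, hi=11, mid=5, arr[mid]=40
40 < 59, search right half
lo=6, hi=11, mid=8, arr[mid]=69
69 > 59, search left half
lo=6, hi=7, mid=6, arr[mid]=48
48 < 59, search right half
lo=7, hi=7, mid=7, arr[mid]=49
49 < 59, search right half
lo > hi, target not found, return -1
= -1


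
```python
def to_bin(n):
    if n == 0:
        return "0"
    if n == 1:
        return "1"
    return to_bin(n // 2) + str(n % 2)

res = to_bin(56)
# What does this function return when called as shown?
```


to_bin(56)
= to_bin(28) + "0"
= to_bin(14) + "0" + "0"
= to_bin(7) + "0" + "0" + "0"
= to_bin(3) + "1" + "0" + "0" + "0"
= to_bin(1) + "1" + "1" + "0" + "0" + "0"
= "1" + "1" + "1" + "0" + "0" + "0"
= "111000"


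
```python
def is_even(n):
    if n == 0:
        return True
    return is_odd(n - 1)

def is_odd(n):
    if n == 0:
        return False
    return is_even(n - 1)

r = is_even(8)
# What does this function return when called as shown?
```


is_even(8)
= is_odd(7)
= is_even(6)
= is_odd(5)
= is_even(4)
= is_odd(3)
= is_even(2)
= is_odd(1)
= is_even(0)
n == 0: return True
= True


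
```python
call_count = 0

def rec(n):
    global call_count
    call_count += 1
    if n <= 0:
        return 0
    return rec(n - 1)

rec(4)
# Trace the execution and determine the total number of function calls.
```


rec(4) calls rec(3) calls ... calls rec(0)
Total calls: 4 + 1 (for base case) = 5


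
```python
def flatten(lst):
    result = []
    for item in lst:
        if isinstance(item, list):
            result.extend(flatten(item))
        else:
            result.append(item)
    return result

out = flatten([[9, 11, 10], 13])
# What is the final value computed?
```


flatten([[9, 11, 10], 13])
Processing each element:
  [9, 11, 10] is a list -> flatten recursively -> [9, 11, 10]
  13 is not a list -> append 13
= [9, 11, 10, 13]


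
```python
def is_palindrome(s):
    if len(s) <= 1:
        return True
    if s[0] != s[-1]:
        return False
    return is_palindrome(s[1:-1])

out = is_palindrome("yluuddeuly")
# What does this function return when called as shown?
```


is_palindrome("yluuddeuly")
"yluuddeuly": s[0]='y' == s[-1]='y' -> is_palindrome("luuddeul")
"luuddeul": s[0]='l' == s[-1]='l' -> is_palindrome("uuddeu")
"uuddeu": s[0]='u' == s[-1]='u' -> is_palindrome("udde")
"udde": s[0]='u' != s[-1]='e' -> False
= False


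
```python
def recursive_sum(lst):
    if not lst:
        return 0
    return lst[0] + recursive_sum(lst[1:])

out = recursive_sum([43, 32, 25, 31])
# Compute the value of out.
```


recursive_sum([43, 32, 25, 31])
= 43 + recursive_sum([32, 25, 31])
= 43 + 32 + recursive_sum([25, 31])
= 43 + 32 + 25 + recursive_sum([31])
= 43 + 32 + 25 + 31 + recursive_sum([])
= 43 + 32 + 25 + 31 + 0
= 131


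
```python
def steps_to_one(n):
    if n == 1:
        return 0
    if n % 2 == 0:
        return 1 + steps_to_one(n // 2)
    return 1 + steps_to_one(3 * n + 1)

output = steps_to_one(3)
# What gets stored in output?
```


steps_to_one(3)
3 is odd -> 3*3+1 = 10 -> steps_to_one(10)
10 is even -> steps_to_one(5)
5 is odd -> 3*5+1 = 16 -> steps_to_one(16)
16 is even -> steps_to_one(8)
8 is even -> steps_to_one(4)
4 is even -> steps_to_one(2)
2 is even -> steps_to_one(1)
Reached 1 after 7 steps
= 7


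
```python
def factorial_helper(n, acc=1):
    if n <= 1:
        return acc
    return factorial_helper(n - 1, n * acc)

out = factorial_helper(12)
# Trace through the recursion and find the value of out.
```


factorial_helper(12, 1)
= factorial_helper(11, 12 * 1) = factorial_helper(11, 12)
= factorial_helper(10, 11 * 12) = factorial_helper(10, 132)
= factorial_helper(9, 10 * 132) = factorial_helper(9, 1320)
= factorial_helper(8, 9 * 1320) = factorial_helper(8, 11880)
= factorial_helper(7, 8 * 11880) = factorial_helper(7, 95040)
= factorial_helper(6, 7 * 95040) = factorial_helper(6, 665280)
= factorial_helper(5, 6 * 665280) = factorial_helper(5, 3991680)
= factorial_helper(4, 5 * 3991680) = factorial_helper(4, 19958400)
= factorial_helper(3, 4 * 19958400) = factorial_helper(3, 79833600)
= factorial_helper(2, 3 * 79833600) = factorial_helper(2, 239500800)
= factorial_helper(1, 2 * 239500800) = factorial_helper(1, 479001600)
n <= 1, return acc = 479001600


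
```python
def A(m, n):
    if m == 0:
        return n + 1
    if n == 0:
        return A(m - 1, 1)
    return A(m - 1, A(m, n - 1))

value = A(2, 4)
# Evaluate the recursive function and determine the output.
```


A(2, 4)
= A(1, A(2, 3))
First compute A(2, 3) = 9
= A(1, 9)
= 11


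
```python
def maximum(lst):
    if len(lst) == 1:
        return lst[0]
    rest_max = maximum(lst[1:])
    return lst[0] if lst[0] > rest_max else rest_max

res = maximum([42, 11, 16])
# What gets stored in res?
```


maximum([42, 11, 16])
= compare 42 with maximum([11, 16])
= compare 11 with maximum([16])
Base: maximum([16]) = 16
compare 11 with 16: max = 16
compare 42 with 16: max = 42
= 42


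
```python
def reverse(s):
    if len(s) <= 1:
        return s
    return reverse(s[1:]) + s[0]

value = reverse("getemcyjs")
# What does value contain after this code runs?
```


reverse("getemcyjs")
= reverse("etemcyjs") + "g"
= reverse("temcyjs") + "e" + "g"
= reverse("emcyjs") + "t" + "e" + "g"
= reverse("mcyjs") + "e" + "t" + "e" + "g"
= reverse("cyjs") + "m" + "e" + "t" + "e" + "g"
= reverse("yjs") + "c" + "m" + "e" + "t" + "e" + "g"
= reverse("js") + "y" + "c" + "m" + "e" + "t" + "e" + "g"
= reverse("s") + "j" + "y" + "c" + "m" + "e" + "t" + "e" + "g"
= "s" + "j" + "y" + "c" + "m" + "e" + "t" + "e" + "g"
= "sjycmeteg"


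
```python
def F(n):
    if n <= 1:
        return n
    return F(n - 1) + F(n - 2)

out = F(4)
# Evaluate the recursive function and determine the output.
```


F(4)
= F(3) + F(2)
= (F(2) + F(1)) + F(2)
Computing bottom-up: F(0)=0, F(1)=1, F(2)=1, F(3)=2, F(4)=3
= 3


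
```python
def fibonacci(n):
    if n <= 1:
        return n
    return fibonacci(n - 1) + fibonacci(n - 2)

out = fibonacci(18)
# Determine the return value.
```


fibonacci(18)
= fibonacci(17) + fibonacci(16)
= (fibonacci(16) + fibonacci(15)) + fibonacci(16)
Computing bottom-up: fibonacci(0)=0, fibonacci(1)=1, fibonacci(2)=1, fibonacci(3)=2, fibonacci(4)=3, fibonacci(5)=5, fibonacci(6)=8, fibonacci(7)=13, fibonacci(8)=21, fibonacci(9)=34, fibonacci(10)=55, fibonacci(11)=89, fibonacci(12)=144, fibonacci(13)=233, fibonacci(14)=377, fibonacci(15)=610, fibonacci(16)=987, fibonacci(17)=1597, fibonacci(18)=2584
= 2584


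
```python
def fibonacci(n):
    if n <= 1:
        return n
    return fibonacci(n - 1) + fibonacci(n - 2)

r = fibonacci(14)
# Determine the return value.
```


fibonacci(14)
= fibonacci(13) + fibonacci(12)
= (fibonacci(12) + fibonacci(11)) + fibonacci(12)
Computing bottom-up: fibonacci(0)=0, fibonacci(1)=1, fibonacci(2)=1, fibonacci(3)=2, fibonacci(4)=3, fibonacci(5)=5, fibonacci(6)=8, fibonacci(7)=13, fibonacci(8)=21, fibonacci(9)=34, fibonacci(10)=55, fibonacci(11)=89, fibonacci(12)=144, fibonacci(13)=233, fibonacci(14)=377
= 377


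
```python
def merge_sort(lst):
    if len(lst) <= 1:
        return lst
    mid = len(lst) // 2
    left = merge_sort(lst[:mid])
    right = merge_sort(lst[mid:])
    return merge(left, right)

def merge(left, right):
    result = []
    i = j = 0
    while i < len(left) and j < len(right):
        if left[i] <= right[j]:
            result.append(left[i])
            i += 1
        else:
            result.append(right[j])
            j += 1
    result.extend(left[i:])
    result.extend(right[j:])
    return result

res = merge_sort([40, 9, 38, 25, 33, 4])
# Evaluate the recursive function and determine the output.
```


merge_sort([40, 9, 38, 25, 33, 4])
Split into [40, 9, 38] and [25, 33, 4]
Left sorted: [9, 38, 40]
Right sorted: [4, 25, 33]
Merge [9, 38, 40] and [4, 25, 33]
= [4, 9, 25, 33, 38, 40]


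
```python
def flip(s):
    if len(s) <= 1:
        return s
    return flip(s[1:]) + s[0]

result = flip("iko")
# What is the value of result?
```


flip("iko")
= flip("ko") + "i"
= flip("o") + "k" + "i"
= "o" + "k" + "i"
= "oki"


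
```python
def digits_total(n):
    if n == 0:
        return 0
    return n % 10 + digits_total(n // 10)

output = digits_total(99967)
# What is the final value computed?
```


digits_total(99967)
= 7 + digits_total(9996)
= 7 + 6 + digits_total(999)
= 7 + 6 + 9 + digits_total(99)
= 7 + 6 + 9 + 9 + digits_total(9)
= 7 + 6 + 9 + 9 + 9 + digits_total(0)
= 7 + 6 + 9 + 9 + 9 + 0
= 40


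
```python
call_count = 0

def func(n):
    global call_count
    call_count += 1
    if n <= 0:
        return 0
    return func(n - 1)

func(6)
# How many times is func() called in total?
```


func(6) calls func(5) calls ... calls func(0)
Total calls: 6 + 1 (for base case) = 7


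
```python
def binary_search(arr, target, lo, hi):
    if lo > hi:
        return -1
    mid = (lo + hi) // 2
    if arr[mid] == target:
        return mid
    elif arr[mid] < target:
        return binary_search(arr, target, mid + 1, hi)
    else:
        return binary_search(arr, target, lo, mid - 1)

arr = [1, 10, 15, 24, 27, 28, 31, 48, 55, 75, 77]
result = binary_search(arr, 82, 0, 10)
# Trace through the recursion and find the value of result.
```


binary_search(arr, 82, 0, 10)
lo=0, hi=10, mid=5, arr[mid]=28
28 < 82, search right half
lo=6, hi=10, mid=8, arr[mid]=55
55 < 82, search right half
lo=9, hi=10, mid=9, arr[mid]=75
75 < 82, search right half
lo=10, hi=10, mid=10, arr[mid]=77
77 < 82, search right half
lo > hi, target not found, return -1
= -1


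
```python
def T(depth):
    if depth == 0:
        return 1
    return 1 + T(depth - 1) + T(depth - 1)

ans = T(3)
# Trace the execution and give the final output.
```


T(3)
= 1 + T(2) + T(2)
= 1 + 2 * T(2)
T(k) = 2^(k+1) - 1
T(0) = 1
T(1) = 3
T(2) = 7
T(3) = 15
T(3) = 2^4 - 1 = 15


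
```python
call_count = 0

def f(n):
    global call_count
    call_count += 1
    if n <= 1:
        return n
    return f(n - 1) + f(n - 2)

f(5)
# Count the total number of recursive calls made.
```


f(5) calls f(4) and f(3); each non-base call branches into two more.
Let C(k) = total number of calls made by f(k), including the call to f(k) itself.
Base cases: C(0) = 1, C(1) = 1
Recurrence: C(k) = 1 + C(k-1) + C(k-2)
  C(2) = 1 + C(1) + C(0) = 1 + 1 + 1 = 3
  C(3) = 1 + C(2) + C(1) = 1 + 3 + 1 = 5
  C(4) = 1 + C(3) + C(2) = 1 + 5 + 3 = 9
  C(5) = 1 + C(4) + C(3) = 1 + 9 + 5 = 15
Total calls = C(5) = 15


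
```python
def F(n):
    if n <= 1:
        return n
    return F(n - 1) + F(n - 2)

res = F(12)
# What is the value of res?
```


F(12)
= F(11) + F(10)
= (F(10) + F(9)) + F(10)
Computing bottom-up: F(0)=0, F(1)=1, F(2)=1, F(3)=2, F(4)=3, F(5)=5, F(6)=8, F(7)=13, F(8)=21, F(9)=34, F(10)=55, F(11)=89, F(12)=144
= 144


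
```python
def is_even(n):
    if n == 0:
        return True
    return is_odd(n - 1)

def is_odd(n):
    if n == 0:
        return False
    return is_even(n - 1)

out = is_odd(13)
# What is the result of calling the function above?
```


is_odd(13)
= is_even(12)
= is_odd(11)
= is_even(10)
= is_odd(9)
= is_even(8)
= is_odd(7)
= is_even(6)
= is_odd(5)
= is_even(4)
= is_odd(3)
= is_even(2)
= is_odd(1)
= is_even(0)
n == 0: return True
= True


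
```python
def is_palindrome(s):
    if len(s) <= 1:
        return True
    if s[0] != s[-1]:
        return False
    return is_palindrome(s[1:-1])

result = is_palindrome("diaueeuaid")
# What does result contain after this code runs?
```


is_palindrome("diaueeuaid")
"diaueeuaid": s[0]='d' == s[-1]='d' -> is_palindrome("iaueeuai")
"iaueeuai": s[0]='i' == s[-1]='i' -> is_palindrome("aueeua")
"aueeua": s[0]='a' == s[-1]='a' -> is_palindrome("ueeu")
"ueeu": s[0]='u' == s[-1]='u' -> is_palindrome("ee")
"ee": s[0]='e' == s[-1]='e' -> is_palindrome("")
"": len <= 1 -> True
= True


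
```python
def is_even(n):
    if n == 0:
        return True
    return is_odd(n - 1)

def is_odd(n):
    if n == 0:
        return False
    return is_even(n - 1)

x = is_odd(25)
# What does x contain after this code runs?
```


is_odd(25)
= is_even(24)
= is_odd(23)
= is_even(22)
= is_odd(21)
= is_even(20)
= is_odd(19)
= is_even(18)
= is_odd(17)
= is_even(16)
= is_odd(15)
= is_even(14)
= is_odd(13)
= is_even(12)
= is_odd(11)
= is_even(10)
= is_odd(9)
= is_even(8)
= is_odd(7)
= is_even(6)
= is_odd(5)
= is_even(4)
= is_odd(3)
= is_even(2)
= is_odd(1)
= is_even(0)
n == 0: return True
= True


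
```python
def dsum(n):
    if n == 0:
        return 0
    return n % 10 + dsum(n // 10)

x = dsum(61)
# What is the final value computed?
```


dsum(61)
= 1 + dsum(6)
= 1 + 6 + dsum(0)
= 1 + 6 + 0
= 7


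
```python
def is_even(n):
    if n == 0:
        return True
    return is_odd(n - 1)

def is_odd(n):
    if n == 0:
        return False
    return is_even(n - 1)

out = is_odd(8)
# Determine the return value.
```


is_odd(8)
= is_even(7)
= is_odd(6)
= is_even(5)
= is_odd(4)
= is_even(3)
= is_odd(2)
= is_even(1)
= is_odd(0)
n == 0: return False
= False


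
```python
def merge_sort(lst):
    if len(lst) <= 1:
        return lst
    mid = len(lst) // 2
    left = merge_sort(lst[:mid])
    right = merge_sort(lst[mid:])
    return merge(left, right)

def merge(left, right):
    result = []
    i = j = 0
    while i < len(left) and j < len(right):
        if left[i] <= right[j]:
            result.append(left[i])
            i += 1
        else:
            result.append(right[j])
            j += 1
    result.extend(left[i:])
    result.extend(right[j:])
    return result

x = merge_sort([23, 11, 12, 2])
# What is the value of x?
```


merge_sort([23, 11, 12, 2])
Split into [23, 11] and [12, 2]
Left sorted: [11, 23]
Right sorted: [2, 12]
Merge [11, 23] and [2, 12]
= [2, 11, 12, 23]


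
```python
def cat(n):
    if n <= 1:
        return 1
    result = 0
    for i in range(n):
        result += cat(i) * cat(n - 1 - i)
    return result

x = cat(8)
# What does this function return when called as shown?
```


cat(8)
= sum of cat(i) * cat(8-1-i) for i in 0..7
First compute sub-values bottom-up:
  cat(0) = 1, cat(1) = 1
  cat(2) = 1*1 + 1*1 = 2
  cat(3) = 1*2 + 1*1 + 2*1 = 5
  cat(4) = 1*5 + 1*2 + 2*1 + 5*1 = 14
  cat(5) = 1*14 + 1*5 + 2*2 + 5*1 + 14*1 = 42
  cat(6) = 1*42 + 1*14 + 2*5 + 5*2 + 14*1 + 42*1 = 132
  cat(7) = 1*132 + 1*42 + 2*14 + 5*5 + 14*2 + 42*1 + 132*1 = 429
Now cat(8):
  cat(0)*cat(7) = 1*429 = 429
  cat(1)*cat(6) = 1*132 = 132
  cat(2)*cat(5) = 2*42 = 84
  cat(3)*cat(4) = 5*14 = 70
  cat(4)*cat(3) = 14*5 = 70
  cat(5)*cat(2) = 42*2 = 84
  cat(6)*cat(1) = 132*1 = 132
  cat(7)*cat(0) = 429*1 = 429
= 429 + 132 + 84 + 70 + 70 + 84 + 132 + 429
= 1430


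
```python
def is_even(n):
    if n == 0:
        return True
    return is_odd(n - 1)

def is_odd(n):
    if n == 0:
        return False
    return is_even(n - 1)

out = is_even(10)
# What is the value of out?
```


is_even(10)
= is_odd(9)
= is_even(8)
= is_odd(7)
= is_even(6)
= is_odd(5)
= is_even(4)
= is_odd(3)
= is_even(2)
= is_odd(1)
= is_even(0)
n == 0: return True
= True


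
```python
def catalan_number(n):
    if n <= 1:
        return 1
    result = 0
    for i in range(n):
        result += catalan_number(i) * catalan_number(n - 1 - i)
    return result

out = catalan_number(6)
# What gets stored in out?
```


catalan_number(6)
= sum of catalan_number(i) * catalan_number(6-1-i) for i in 0..5
First compute sub-values bottom-up:
  catalan_number(0) = 1, catalan_number(1) = 1
  catalan_number(2) = 1*1 + 1*1 = 2
  catalan_number(3) = 1*2 + 1*1 + 2*1 = 5
  catalan_number(4) = 1*5 + 1*2 + 2*1 + 5*1 = 14
  catalan_number(5) = 1*14 + 1*5 + 2*2 + 5*1 + 14*1 = 42
Now catalan_number(6):
  catalan_number(0)*catalan_number(5) = 1*42 = 42
  catalan_number(1)*catalan_number(4) = 1*14 = 14
  catalan_number(2)*catalan_number(3) = 2*5 = 10
  catalan_number(3)*catalan_number(2) = 5*2 = 10
  catalan_number(4)*catalan_number(1) = 14*1 = 14
  catalan_number(5)*catalan_number(0) = 42*1 = 42
= 42 + 14 + 10 + 10 + 14 + 42
= 132


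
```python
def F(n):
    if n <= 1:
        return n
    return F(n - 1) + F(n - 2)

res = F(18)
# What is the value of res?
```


F(18)
= F(17) + F(16)
= (F(16) + F(15)) + F(16)
Computing bottom-up: F(0)=0, F(1)=1, F(2)=1, F(3)=2, F(4)=3, F(5)=5, F(6)=8, F(7)=13, F(8)=21, F(9)=34, F(10)=55, F(11)=89, F(12)=144, F(13)=233, F(14)=377, F(15)=610, F(16)=987, F(17)=1597, F(18)=2584
= 2584


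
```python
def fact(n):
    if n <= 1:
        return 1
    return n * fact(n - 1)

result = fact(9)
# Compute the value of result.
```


fact(9)
= 9 * fact(8)
= 9 * 8 * fact(7)
= 9 * 8 * 7 * fact(6)
= 9 * 8 * 7 * 6 * fact(5)
= 9 * 8 * 7 * 6 * 5 * fact(4)
= 9 * 8 * 7 * 6 * 5 * 4 * fact(3)
= 9 * 8 * 7 * 6 * 5 * 4 * 3 * fact(2)
= 9 * 8 * 7 * 6 * 5 * 4 * 3 * 2 * fact(1)
= 9 * 8 * 7 * 6 * 5 * 4 * 3 * 2 * 1
= 362880


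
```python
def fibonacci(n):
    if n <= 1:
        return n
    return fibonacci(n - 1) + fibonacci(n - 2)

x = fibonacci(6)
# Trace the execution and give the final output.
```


fibonacci(6)
= fibonacci(5) + fibonacci(4)
= (fibonacci(4) + fibonacci(3)) + fibonacci(4)
Computing bottom-up: fibonacci(0)=0, fibonacci(1)=1, fibonacci(2)=1, fibonacci(3)=2, fibonacci(4)=3, fibonacci(5)=5, fibonacci(6)=8
= 8


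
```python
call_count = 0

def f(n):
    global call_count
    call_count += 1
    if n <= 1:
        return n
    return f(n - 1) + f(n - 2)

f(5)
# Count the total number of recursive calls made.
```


f(5) calls f(4) and f(3); each non-base call branches into two more.
Let C(k) = total number of calls made by f(k), including the call to f(k) itself.
Base cases: C(0) = 1, C(1) = 1
Recurrence: C(k) = 1 + C(k-1) + C(k-2)
  C(2) = 1 + C(1) + C(0) = 1 + 1 + 1 = 3
  C(3) = 1 + C(2) + C(1) = 1 + 3 + 1 = 5
  C(4) = 1 + C(3) + C(2) = 1 + 5 + 3 = 9
  C(5) = 1 + C(4) + C(3) = 1 + 9 + 5 = 15
Total calls = C(5) = 15


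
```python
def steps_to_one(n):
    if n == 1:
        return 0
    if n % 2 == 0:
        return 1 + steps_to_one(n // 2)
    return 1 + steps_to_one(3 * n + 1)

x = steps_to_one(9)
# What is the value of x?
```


steps_to_one(9)
9 is odd -> 3*9+1 = 28 -> steps_to_one(28)
28 is even -> steps_to_one(14)
14 is even -> steps_to_one(7)
7 is odd -> 3*7+1 = 22 -> steps_to_one(22)
22 is even -> steps_to_one(11)
11 is odd -> 3*11+1 = 34 -> steps_to_one(34)
34 is even -> steps_to_one(17)
17 is odd -> 3*17+1 = 52 -> steps_to_one(52)
52 is even -> steps_to_one(26)
26 is even -> steps_to_one(13)
13 is odd -> 3*13+1 = 40 -> steps_to_one(40)
40 is even -> steps_to_one(20)
20 is even -> steps_to_one(10)
10 is even -> steps_to_one(5)
5 is odd -> 3*5+1 = 16 -> steps_to_one(16)
16 is even -> steps_to_one(8)
8 is even -> steps_to_one(4)
4 is even -> steps_to_one(2)
2 is even -> steps_to_one(1)
Reached 1 after 19 steps
= 19


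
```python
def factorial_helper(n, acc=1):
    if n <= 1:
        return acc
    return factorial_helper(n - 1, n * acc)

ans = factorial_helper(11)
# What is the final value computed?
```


factorial_helper(11, 1)
= factorial_helper(10, 11 * 1) = factorial_helper(10, 11)
= factorial_helper(9, 10 * 11) = factorial_helper(9, 110)
= factorial_helper(8, 9 * 110) = factorial_helper(8, 990)
= factorial_helper(7, 8 * 990) = factorial_helper(7, 7920)
= factorial_helper(6, 7 * 7920) = factorial_helper(6, 55440)
= factorial_helper(5, 6 * 55440) = factorial_helper(5, 332640)
= factorial_helper(4, 5 * 332640) = factorial_helper(4, 1663200)
= factorial_helper(3, 4 * 1663200) = factorial_helper(3, 6652800)
= factorial_helper(2, 3 * 6652800) = factorial_helper(2, 19958400)
= factorial_helper(1, 2 * 19958400) = factorial_helper(1, 39916800)
n <= 1, return acc = 39916800


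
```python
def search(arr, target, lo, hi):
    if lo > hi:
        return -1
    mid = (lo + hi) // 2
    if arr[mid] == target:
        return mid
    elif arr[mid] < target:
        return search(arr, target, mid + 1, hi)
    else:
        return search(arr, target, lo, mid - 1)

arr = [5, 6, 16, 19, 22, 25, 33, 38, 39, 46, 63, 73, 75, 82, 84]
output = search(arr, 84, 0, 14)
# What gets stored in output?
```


search(arr, 84, 0, 14)
lo=0, hi=14, mid=7, arr[mid]=38
38 < 84, search right half
lo=8, hi=14, mid=11, arr[mid]=73
73 < 84, search right half
lo=12, hi=14, mid=13, arr[mid]=82
82 < 84, search right half
lo=14, hi=14, mid=14, arr[mid]=84
arr[14] == 84, found at index 14
= 14


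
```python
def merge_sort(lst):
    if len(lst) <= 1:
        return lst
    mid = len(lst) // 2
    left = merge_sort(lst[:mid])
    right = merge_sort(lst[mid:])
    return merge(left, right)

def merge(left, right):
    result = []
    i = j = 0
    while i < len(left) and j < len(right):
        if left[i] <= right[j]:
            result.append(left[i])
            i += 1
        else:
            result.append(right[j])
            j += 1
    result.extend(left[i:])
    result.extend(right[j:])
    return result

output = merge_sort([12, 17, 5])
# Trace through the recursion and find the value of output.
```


merge_sort([12, 17, 5])
Split into [12] and [17, 5]
Left sorted: [12]
Right sorted: [5, 17]
Merge [12] and [5, 17]
= [5, 12, 17]


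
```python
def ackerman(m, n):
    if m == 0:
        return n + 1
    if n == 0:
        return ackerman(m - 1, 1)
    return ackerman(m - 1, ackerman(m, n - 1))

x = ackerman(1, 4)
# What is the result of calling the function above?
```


ackerman(1, 4)
= ackerman(0, ackerman(1, 3))
First compute ackerman(1, 3) = 5
= ackerman(0, 5)
= 6


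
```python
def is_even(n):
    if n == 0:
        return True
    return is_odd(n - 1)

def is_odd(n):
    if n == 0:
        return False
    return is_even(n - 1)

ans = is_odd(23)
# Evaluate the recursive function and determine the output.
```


is_odd(23)
= is_even(22)
= is_odd(21)
= is_even(20)
= is_odd(19)
= is_even(18)
= is_odd(17)
= is_even(16)
= is_odd(15)
= is_even(14)
= is_odd(13)
= is_even(12)
= is_odd(11)
= is_even(10)
= is_odd(9)
= is_even(8)
= is_odd(7)
= is_even(6)
= is_odd(5)
= is_even(4)
= is_odd(3)
= is_even(2)
= is_odd(1)
= is_even(0)
n == 0: return True
= True


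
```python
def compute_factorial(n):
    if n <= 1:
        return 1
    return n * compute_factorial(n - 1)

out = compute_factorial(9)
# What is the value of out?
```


compute_factorial(9)
= 9 * compute_factorial(8)
= 9 * 8 * compute_factorial(7)
= 9 * 8 * 7 * compute_factorial(6)
= 9 * 8 * 7 * 6 * compute_factorial(5)
= 9 * 8 * 7 * 6 * 5 * compute_factorial(4)
= 9 * 8 * 7 * 6 * 5 * 4 * compute_factorial(3)
= 9 * 8 * 7 * 6 * 5 * 4 * 3 * compute_factorial(2)
= 9 * 8 * 7 * 6 * 5 * 4 * 3 * 2 * compute_factorial(1)
= 9 * 8 * 7 * 6 * 5 * 4 * 3 * 2 * 1
= 362880


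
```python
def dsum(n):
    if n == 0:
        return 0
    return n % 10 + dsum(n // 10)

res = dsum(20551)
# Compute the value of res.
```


dsum(20551)
= 1 + dsum(2055)
= 1 + 5 + dsum(205)
= 1 + 5 + 5 + dsum(20)
= 1 + 5 + 5 + 0 + dsum(2)
= 1 + 5 + 5 + 0 + 2 + dsum(0)
= 1 + 5 + 5 + 0 + 2 + 0
= 13


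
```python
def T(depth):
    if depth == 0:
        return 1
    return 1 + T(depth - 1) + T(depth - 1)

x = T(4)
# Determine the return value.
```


T(4)
= 1 + T(3) + T(3)
= 1 + 2 * T(3)
T(k) = 2^(k+1) - 1
T(0) = 1
T(1) = 3
T(2) = 7
T(3) = 15
T(4) = 31
T(4) = 2^5 - 1 = 31


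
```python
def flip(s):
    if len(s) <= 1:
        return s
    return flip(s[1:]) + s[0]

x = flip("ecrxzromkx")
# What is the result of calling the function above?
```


flip("ecrxzromkx")
= flip("crxzromkx") + "e"
= flip("rxzromkx") + "c" + "e"
= flip("xzromkx") + "r" + "c" + "e"
= flip("zromkx") + "x" + "r" + "c" + "e"
= flip("romkx") + "z" + "x" + "r" + "c" + "e"
= flip("omkx") + "r" + "z" + "x" + "r" + "c" + "e"
= flip("mkx") + "o" + "r" + "z" + "x" + "r" + "c" + "e"
= flip("kx") + "m" + "o" + "r" + "z" + "x" + "r" + "c" + "e"
= flip("x") + "k" + "m" + "o" + "r" + "z" + "x" + "r" + "c" + "e"
= "x" + "k" + "m" + "o" + "r" + "z" + "x" + "r" + "c" + "e"
= "xkmorzxrce"


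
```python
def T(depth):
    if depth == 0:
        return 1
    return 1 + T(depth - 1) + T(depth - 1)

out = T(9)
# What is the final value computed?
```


T(9)
= 1 + T(8) + T(8)
= 1 + 2 * T(8)
T(k) = 2^(k+1) - 1
T(0) = 1
T(1) = 3
T(2) = 7
T(3) = 15
T(4) = 31
T(9) = 2^10 - 1 = 1023


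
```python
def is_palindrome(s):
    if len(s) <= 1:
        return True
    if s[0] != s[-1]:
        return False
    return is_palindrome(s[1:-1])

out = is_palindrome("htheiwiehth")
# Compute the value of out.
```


is_palindrome("htheiwiehth")
"htheiwiehth": s[0]='h' == s[-1]='h' -> is_palindrome("theiwieht")
"theiwieht": s[0]='t' == s[-1]='t' -> is_palindrome("heiwieh")
"heiwieh": s[0]='h' == s[-1]='h' -> is_palindrome("eiwie")
"eiwie": s[0]='e' == s[-1]='e' -> is_palindrome("iwi")
"iwi": s[0]='i' == s[-1]='i' -> is_palindrome("w")
"w": len <= 1 -> True
= True


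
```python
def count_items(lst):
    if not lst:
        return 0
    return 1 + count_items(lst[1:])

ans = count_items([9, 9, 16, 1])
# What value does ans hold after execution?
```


count_items([9, 9, 16, 1])
= 1 + count_items([9, 16, 1])
= 1 + 1 + count_items([16, 1])
= 1 + 1 + 1 + count_items([1])
= 1 + 1 + 1 + 1 + count_items([])
= 1 + 1 + 1 + 1 + 0
= 4


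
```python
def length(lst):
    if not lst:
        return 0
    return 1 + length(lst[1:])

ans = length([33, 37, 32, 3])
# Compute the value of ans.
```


length([33, 37, 32, 3])
= 1 + length([37, 32, 3])
= 1 + 1 + length([32, 3])
= 1 + 1 + 1 + length([3])
= 1 + 1 + 1 + 1 + length([])
= 1 + 1 + 1 + 1 + 0
= 4


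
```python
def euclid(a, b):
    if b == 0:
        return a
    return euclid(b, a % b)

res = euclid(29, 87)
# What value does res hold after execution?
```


euclid(29, 87)
= euclid(87, 29 % 87) = euclid(87, 29)
= euclid(29, 87 % 29) = euclid(29, 0)
b == 0, return a = 29


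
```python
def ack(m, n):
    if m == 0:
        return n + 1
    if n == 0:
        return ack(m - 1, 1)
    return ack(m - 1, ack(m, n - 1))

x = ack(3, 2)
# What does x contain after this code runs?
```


ack(3, 2)
= ack(2, ack(3, 1))
First compute ack(3, 1) = 13
= ack(2, 13)
= 29


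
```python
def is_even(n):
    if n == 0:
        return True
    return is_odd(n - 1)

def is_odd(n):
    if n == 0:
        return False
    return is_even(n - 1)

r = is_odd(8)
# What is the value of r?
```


is_odd(8)
= is_even(7)
= is_odd(6)
= is_even(5)
= is_odd(4)
= is_even(3)
= is_odd(2)
= is_even(1)
= is_odd(0)
n == 0: return False
= False


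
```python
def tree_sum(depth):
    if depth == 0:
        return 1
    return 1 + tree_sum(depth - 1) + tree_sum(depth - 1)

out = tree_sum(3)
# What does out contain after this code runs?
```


tree_sum(3)
= 1 + tree_sum(2) + tree_sum(2)
= 1 + 2 * tree_sum(2)
tree_sum(k) = 2^(k+1) - 1
tree_sum(0) = 1
tree_sum(1) = 3
tree_sum(2) = 7
tree_sum(3) = 15
tree_sum(3) = 2^4 - 1 = 15


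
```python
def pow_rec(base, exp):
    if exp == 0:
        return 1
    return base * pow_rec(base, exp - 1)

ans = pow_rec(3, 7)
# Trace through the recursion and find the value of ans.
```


pow_rec(3, 7)
= 3 * pow_rec(3, 6)
= 3 * 3 * pow_rec(3, 5)
= 3 * 3 * 3 * pow_rec(3, 4)
= 3 * 3 * 3 * 3 * pow_rec(3, 3)
= 3 * 3 * 3 * 3 * 3 * pow_rec(3, 2)
= 3 * 3 * 3 * 3 * 3 * 3 * pow_rec(3, 1)
= 3 * 3 * 3 * 3 * 3 * 3 * 3 * pow_rec(3, 0)
= 3 * 3 * 3 * 3 * 3 * 3 * 3 * 1
= 2187


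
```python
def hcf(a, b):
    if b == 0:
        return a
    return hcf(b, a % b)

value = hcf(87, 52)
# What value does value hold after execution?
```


hcf(87, 52)
= hcf(52, 87 % 52) = hcf(52, 35)
= hcf(35, 52 % 35) = hcf(35, 17)
= hcf(17, 35 % 17) = hcf(17, 1)
= hcf(1, 17 % 1) = hcf(1, 0)
b == 0, return a = 1


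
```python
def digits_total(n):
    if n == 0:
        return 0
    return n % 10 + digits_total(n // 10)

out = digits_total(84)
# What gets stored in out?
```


digits_total(84)
= 4 + digits_total(8)
= 4 + 8 + digits_total(0)
= 4 + 8 + 0
= 12


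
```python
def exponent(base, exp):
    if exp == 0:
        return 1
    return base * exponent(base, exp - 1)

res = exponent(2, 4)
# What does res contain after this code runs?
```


exponent(2, 4)
= 2 * exponent(2, 3)
= 2 * 2 * exponent(2, 2)
= 2 * 2 * 2 * exponent(2, 1)
= 2 * 2 * 2 * 2 * exponent(2, 0)
= 2 * 2 * 2 * 2 * 1
= 16


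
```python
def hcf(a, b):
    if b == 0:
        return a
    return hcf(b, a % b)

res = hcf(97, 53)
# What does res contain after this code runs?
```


hcf(97, 53)
= hcf(53, 97 % 53) = hcf(53, 44)
= hcf(44, 53 % 44) = hcf(44, 9)
= hcf(9, 44 % 9) = hcf(9, 8)
= hcf(8, 9 % 8) = hcf(8, 1)
= hcf(1, 8 % 1) = hcf(1, 0)
b == 0, return a = 1


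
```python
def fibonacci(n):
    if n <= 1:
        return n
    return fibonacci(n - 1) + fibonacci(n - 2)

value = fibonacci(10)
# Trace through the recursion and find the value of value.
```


fibonacci(10)
= fibonacci(9) + fibonacci(8)
= (fibonacci(8) + fibonacci(7)) + fibonacci(8)
Computing bottom-up: fibonacci(0)=0, fibonacci(1)=1, fibonacci(2)=1, fibonacci(3)=2, fibonacci(4)=3, fibonacci(5)=5, fibonacci(6)=8, fibonacci(7)=13, fibonacci(8)=21, fibonacci(9)=34, fibonacci(10)=55
= 55


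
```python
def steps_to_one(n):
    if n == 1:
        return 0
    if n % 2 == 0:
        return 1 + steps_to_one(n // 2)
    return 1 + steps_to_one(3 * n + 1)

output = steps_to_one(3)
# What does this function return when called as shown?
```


steps_to_one(3)
3 is odd -> 3*3+1 = 10 -> steps_to_one(10)
10 is even -> steps_to_one(5)
5 is odd -> 3*5+1 = 16 -> steps_to_one(16)
16 is even -> steps_to_one(8)
8 is even -> steps_to_one(4)
4 is even -> steps_to_one(2)
2 is even -> steps_to_one(1)
Reached 1 after 7 steps
= 7


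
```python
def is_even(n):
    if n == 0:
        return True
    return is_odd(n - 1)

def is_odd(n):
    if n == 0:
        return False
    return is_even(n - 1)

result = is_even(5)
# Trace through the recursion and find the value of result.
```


is_even(5)
= is_odd(4)
= is_even(3)
= is_odd(2)
= is_even(1)
= is_odd(0)
n == 0: return False
= False


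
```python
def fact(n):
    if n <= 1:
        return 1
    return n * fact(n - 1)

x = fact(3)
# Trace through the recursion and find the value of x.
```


fact(3)
= 3 * fact(2)
= 3 * 2 * fact(1)
= 3 * 2 * 1
= 6
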